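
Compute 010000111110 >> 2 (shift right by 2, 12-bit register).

Original: 010000111110 (decimal 1086)
Shift right by 2 positions
Drop the 2 low bits; fill with zeros on the left
Result: 000100001111 (decimal 271)
Equivalent: 1086 >> 2 = 1086 ÷ 2^2 = 271



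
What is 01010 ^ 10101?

XOR: 1 when bits differ
  01010
^ 10101
-------
  11111
Decimal: 10 ^ 21 = 31



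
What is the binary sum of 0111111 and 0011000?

Add column by column from the right: bit + bit + carry-in; write the sum mod 2, carry 1 when the sum is 2 or 3.
carry:  1110000
        0111111
+       0011000
---------------
       01010111
(the carry out of the leftmost column, 0, becomes the leading bit)
Decimal check:
  0111111 = 32 + 16 + 8 + 4 + 2 + 1 = 63
  0011000 = 16 + 8 = 24
  63 + 24 = 87, and 01010111 = 64 + 16 + 4 + 2 + 1 = 87 ✓



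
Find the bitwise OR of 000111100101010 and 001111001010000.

OR: 1 when either bit is 1
  000111100101010
| 001111001010000
-----------------
  001111101111010
Decimal: 3882 | 7760 = 8058



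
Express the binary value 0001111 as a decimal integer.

Sum of powers of 2 for each 1-bit:
2^0 + 2^1 + 2^2 + 2^3
= 1 + 2 + 4 + 8
= 15



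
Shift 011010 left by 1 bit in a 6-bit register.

Original: 011010 (decimal 26)
Shift left by 1 position
Append 1 zero on the right
Result: 110100 (decimal 52)
Equivalent: 26 << 1 = 26 × 2^1 = 52



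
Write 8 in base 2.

Using repeated division by 2:
8 ÷ 2 = 4 remainder 0
4 ÷ 2 = 2 remainder 0
2 ÷ 2 = 1 remainder 0
1 ÷ 2 = 0 remainder 1
Reading remainders bottom to top: 1000



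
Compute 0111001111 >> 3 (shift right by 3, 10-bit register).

Original: 0111001111 (decimal 463)
Shift right by 3 positions
Drop the 3 low bits; fill with zeros on the left
Result: 0000111001 (decimal 57)
Equivalent: 463 >> 3 = 463 ÷ 2^3 = 57



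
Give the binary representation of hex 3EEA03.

Convert each hex digit to 4 bits:
  3 = 0011
  E = 1110
  E = 1110
  A = 1010
  0 = 0000
  3 = 0011
Concatenate: 001111101110101000000011



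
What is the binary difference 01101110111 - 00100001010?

Method 1 - Direct subtraction (column by column from the right: bit − bit − borrow-in; if negative, add 2 and borrow 1 from the next column):
borrow: 00000010000
        01101110111
-       00100001010
-------------------
        01001101101

Method 2 - Add two's complement:
Two's complement of 00100001010: invert → 11011110101, add 1 → 11011110110
  01101110111
+ 11011110110
-------------
 101001101101  (end carry out of the top bit = 1)
Discarding the end carry: 01001101101
Decimal check:
  01101110111 = 512 + 256 + 64 + 32 + 16 + 4 + 2 + 1 = 887
  00100001010 = 256 + 8 + 2 = 266
  887 - 266 = 621, and 01001101101 = 512 + 64 + 32 + 8 + 4 + 1 = 621 ✓



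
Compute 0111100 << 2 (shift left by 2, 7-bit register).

Original: 0111100 (decimal 60)
Shift left by 2 positions
Append 2 zeros on the right and drop the 2 high bits that overflow the 7-bit width
Result: 1110000 (decimal 112)
Equivalent: 60 << 2 = 60 × 2^2 = 240, truncated to 7 bits = 112



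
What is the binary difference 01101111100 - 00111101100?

Method 1 - Direct subtraction (column by column from the right: bit − bit − borrow-in; if negative, add 2 and borrow 1 from the next column):
borrow: 01100000000
        01101111100
-       00111101100
-------------------
        00110010000

Method 2 - Add two's complement:
Two's complement of 00111101100: invert → 11000010011, add 1 → 11000010100
  01101111100
+ 11000010100
-------------
 100110010000  (end carry out of the top bit = 1)
Discarding the end carry: 00110010000
Decimal check:
  01101111100 = 512 + 256 + 64 + 32 + 16 + 8 + 4 = 892
  00111101100 = 256 + 128 + 64 + 32 + 8 + 4 = 492
  892 - 492 = 400, and 00110010000 = 256 + 128 + 16 = 400 ✓



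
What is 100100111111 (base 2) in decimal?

Sum of powers of 2 for each 1-bit:
2^0 + 2^1 + 2^2 + 2^3 + 2^4 + 2^5 + 2^8 + 2^11
= 1 + 2 + 4 + 8 + 16 + 32 + 256 + 2048
= 2367



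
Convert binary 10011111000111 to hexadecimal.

Group into 4-bit nibbles from right:
  0010 = 2
  0111 = 7
  1100 = C
  0111 = 7
Result: 27C7



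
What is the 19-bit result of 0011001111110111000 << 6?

Original: 0011001111110111000 (decimal 106424)
Shift left by 6 positions
Append 6 zeros on the right and drop the 6 high bits that overflow the 19-bit width
Result: 1111110111000000000 (decimal 519680)
Equivalent: 106424 << 6 = 106424 × 2^6 = 6811136, truncated to 19 bits = 519680



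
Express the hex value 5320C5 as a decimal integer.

Expand by place value (powers of 16):
Digit values: C = 12
5320C5 = 5 × 16^5 + 3 × 16^4 + 2 × 16^3 + 0 × 16^2 + 12 × 16^1 + 5 × 16^0
= 5 × 1048576 + 3 × 65536 + 2 × 4096 + 0 × 256 + 12 × 16 + 5 × 1
= 5242880 + 196608 + 8192 + 0 + 192 + 5
= 5447877



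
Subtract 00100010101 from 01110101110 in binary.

Method 1 - Direct subtraction (column by column from the right: bit − bit − borrow-in; if negative, add 2 and borrow 1 from the next column):
borrow: 00000100010
        01110101110
-       00100010101
-------------------
        01010011001

Method 2 - Add two's complement:
Two's complement of 00100010101: invert → 11011101010, add 1 → 11011101011
  01110101110
+ 11011101011
-------------
 101010011001  (end carry out of the top bit = 1)
Discarding the end carry: 01010011001
Decimal check:
  01110101110 = 512 + 256 + 128 + 32 + 8 + 4 + 2 = 942
  00100010101 = 256 + 16 + 4 + 1 = 277
  942 - 277 = 665, and 01010011001 = 512 + 128 + 16 + 8 + 1 = 665 ✓



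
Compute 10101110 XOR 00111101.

XOR: 1 when bits differ
  10101110
^ 00111101
----------
  10010011
Decimal: 174 ^ 61 = 147



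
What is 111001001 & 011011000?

AND: 1 only when both bits are 1
  111001001
& 011011000
-----------
  011001000
Decimal: 457 & 216 = 200



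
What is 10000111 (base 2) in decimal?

Sum of powers of 2 for each 1-bit:
2^0 + 2^1 + 2^2 + 2^7
= 1 + 2 + 4 + 128
= 135



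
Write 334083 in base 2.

Using repeated division by 2:
334083 ÷ 2 = 167041 remainder 1
167041 ÷ 2 = 83520 remainder 1
83520 ÷ 2 = 41760 remainder 0
41760 ÷ 2 = 20880 remainder 0
20880 ÷ 2 = 10440 remainder 0
10440 ÷ 2 = 5220 remainder 0
5220 ÷ 2 = 2610 remainder 0
2610 ÷ 2 = 1305 remainder 0
1305 ÷ 2 = 652 remainder 1
652 ÷ 2 = 326 remainder 0
326 ÷ 2 = 163 remainder 0
163 ÷ 2 = 81 remainder 1
81 ÷ 2 = 40 remainder 1
40 ÷ 2 = 20 remainder 0
20 ÷ 2 = 10 remainder 0
10 ÷ 2 = 5 remainder 0
5 ÷ 2 = 2 remainder 1
2 ÷ 2 = 1 remainder 0
1 ÷ 2 = 0 remainder 1
Reading remainders bottom to top: 1010001100100000011



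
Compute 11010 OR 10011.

OR: 1 when either bit is 1
  11010
| 10011
-------
  11011
Decimal: 26 | 19 = 27



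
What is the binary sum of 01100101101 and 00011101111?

Add column by column from the right: bit + bit + carry-in; write the sum mod 2, carry 1 when the sum is 2 or 3.
carry:  11111011110
        01100101101
+       00011101111
-------------------
       010000011100
(the carry out of the leftmost column, 0, becomes the leading bit)
Decimal check:
  01100101101 = 512 + 256 + 32 + 8 + 4 + 1 = 813
  00011101111 = 128 + 64 + 32 + 8 + 4 + 2 + 1 = 239
  813 + 239 = 1052, and 010000011100 = 1024 + 16 + 8 + 4 = 1052 ✓



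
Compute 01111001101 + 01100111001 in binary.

Add column by column from the right: bit + bit + carry-in; write the sum mod 2, carry 1 when the sum is 2 or 3.
carry:  11111110010
        01111001101
+       01100111001
-------------------
       011100000110
(the carry out of the leftmost column, 0, becomes the leading bit)
Decimal check:
  01111001101 = 512 + 256 + 128 + 64 + 8 + 4 + 1 = 973
  01100111001 = 512 + 256 + 32 + 16 + 8 + 1 = 825
  973 + 825 = 1798, and 011100000110 = 1024 + 512 + 256 + 4 + 2 = 1798 ✓



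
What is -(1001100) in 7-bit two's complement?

Original (sign bit 1, negative): 1001100
Step 1 - Invert all bits: 0110011
Step 2 - Add 1: 0110100
Verification: 1001100 + 0110100 = 10000000; discarding the end carry (carry out of the top bit) leaves the 7-bit value 0000000, as required for x + (-x)



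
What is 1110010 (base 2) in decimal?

Sum of powers of 2 for each 1-bit:
2^1 + 2^4 + 2^5 + 2^6
= 2 + 16 + 32 + 64
= 114



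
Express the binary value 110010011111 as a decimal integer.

Sum of powers of 2 for each 1-bit:
2^0 + 2^1 + 2^2 + 2^3 + 2^4 + 2^7 + 2^10 + 2^11
= 1 + 2 + 4 + 8 + 16 + 128 + 1024 + 2048
= 3231



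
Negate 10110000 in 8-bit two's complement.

Original (sign bit 1, negative): 10110000
Step 1 - Invert all bits: 01001111
Step 2 - Add 1: 01010000
Verification: 10110000 + 01010000 = 100000000; discarding the end carry (carry out of the top bit) leaves the 8-bit value 00000000, as required for x + (-x)



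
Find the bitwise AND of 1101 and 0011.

AND: 1 only when both bits are 1
  1101
& 0011
------
  0001
Decimal: 13 & 3 = 1



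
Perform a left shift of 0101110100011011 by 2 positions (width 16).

Original: 0101110100011011 (decimal 23835)
Shift left by 2 positions
Append 2 zeros on the right and drop the 2 high bits that overflow the 16-bit width
Result: 0111010001101100 (decimal 29804)
Equivalent: 23835 << 2 = 23835 × 2^2 = 95340, truncated to 16 bits = 29804



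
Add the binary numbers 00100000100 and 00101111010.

Add column by column from the right: bit + bit + carry-in; write the sum mod 2, carry 1 when the sum is 2 or 3.
carry:  01000000000
        00100000100
+       00101111010
-------------------
       001001111110
(the carry out of the leftmost column, 0, becomes the leading bit)
Decimal check:
  00100000100 = 256 + 4 = 260
  00101111010 = 256 + 64 + 32 + 16 + 8 + 2 = 378
  260 + 378 = 638, and 001001111110 = 512 + 64 + 32 + 16 + 8 + 4 + 2 = 638 ✓



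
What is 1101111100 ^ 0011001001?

XOR: 1 when bits differ
  1101111100
^ 0011001001
------------
  1110110101
Decimal: 892 ^ 201 = 949



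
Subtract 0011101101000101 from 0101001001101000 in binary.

Method 1 - Direct subtraction (column by column from the right: bit − bit − borrow-in; if negative, add 2 and borrow 1 from the next column):
borrow: 0111111000001110
        0101001001101000
-       0011101101000101
------------------------
        0001011100100011

Method 2 - Add two's complement:
Two's complement of 0011101101000101: invert → 1100010010111010, add 1 → 1100010010111011
  0101001001101000
+ 1100010010111011
------------------
 10001011100100011  (end carry out of the top bit = 1)
Discarding the end carry: 0001011100100011
Decimal check:
  0101001001101000 = 16384 + 4096 + 512 + 64 + 32 + 8 = 21096
  0011101101000101 = 8192 + 4096 + 2048 + 512 + 256 + 64 + 4 + 1 = 15173
  21096 - 15173 = 5923, and 0001011100100011 = 4096 + 1024 + 512 + 256 + 32 + 2 + 1 = 5923 ✓



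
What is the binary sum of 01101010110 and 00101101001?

Add column by column from the right: bit + bit + carry-in; write the sum mod 2, carry 1 when the sum is 2 or 3.
carry:  11010000000
        01101010110
+       00101101001
-------------------
       010010111111
(the carry out of the leftmost column, 0, becomes the leading bit)
Decimal check:
  01101010110 = 512 + 256 + 64 + 16 + 4 + 2 = 854
  00101101001 = 256 + 64 + 32 + 8 + 1 = 361
  854 + 361 = 1215, and 010010111111 = 1024 + 128 + 32 + 16 + 8 + 4 + 2 + 1 = 1215 ✓



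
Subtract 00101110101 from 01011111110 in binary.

Method 1 - Direct subtraction (column by column from the right: bit − bit − borrow-in; if negative, add 2 and borrow 1 from the next column):
borrow: 01000000010
        01011111110
-       00101110101
-------------------
        00110001001

Method 2 - Add two's complement:
Two's complement of 00101110101: invert → 11010001010, add 1 → 11010001011
  01011111110
+ 11010001011
-------------
 100110001001  (end carry out of the top bit = 1)
Discarding the end carry: 00110001001
Decimal check:
  01011111110 = 512 + 128 + 64 + 32 + 16 + 8 + 4 + 2 = 766
  00101110101 = 256 + 64 + 32 + 16 + 4 + 1 = 373
  766 - 373 = 393, and 00110001001 = 256 + 128 + 8 + 1 = 393 ✓



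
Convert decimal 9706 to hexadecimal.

Using repeated division by 16 (digits 10–15 are A–F):
9706 ÷ 16 = 606 remainder 10 (A)
606 ÷ 16 = 37 remainder 14 (E)
37 ÷ 16 = 2 remainder 5
2 ÷ 16 = 0 remainder 2
Reading remainders bottom to top: 25EA



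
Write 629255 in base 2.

Using repeated division by 2:
629255 ÷ 2 = 314627 remainder 1
314627 ÷ 2 = 157313 remainder 1
157313 ÷ 2 = 78656 remainder 1
78656 ÷ 2 = 39328 remainder 0
39328 ÷ 2 = 19664 remainder 0
19664 ÷ 2 = 9832 remainder 0
9832 ÷ 2 = 4916 remainder 0
4916 ÷ 2 = 2458 remainder 0
2458 ÷ 2 = 1229 remainder 0
1229 ÷ 2 = 614 remainder 1
614 ÷ 2 = 307 remainder 0
307 ÷ 2 = 153 remainder 1
153 ÷ 2 = 76 remainder 1
76 ÷ 2 = 38 remainder 0
38 ÷ 2 = 19 remainder 0
19 ÷ 2 = 9 remainder 1
9 ÷ 2 = 4 remainder 1
4 ÷ 2 = 2 remainder 0
2 ÷ 2 = 1 remainder 0
1 ÷ 2 = 0 remainder 1
Reading remainders bottom to top: 10011001101000000111



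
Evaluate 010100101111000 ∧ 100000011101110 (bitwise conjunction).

AND: 1 only when both bits are 1
  010100101111000
& 100000011101110
-----------------
  000000001101000
Decimal: 10616 & 16622 = 104



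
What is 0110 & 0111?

AND: 1 only when both bits are 1
  0110
& 0111
------
  0110
Decimal: 6 & 7 = 6



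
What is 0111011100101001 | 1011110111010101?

OR: 1 when either bit is 1
  0111011100101001
| 1011110111010101
------------------
  1111111111111101
Decimal: 30505 | 48597 = 65533



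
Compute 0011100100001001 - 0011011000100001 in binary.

Method 1 - Direct subtraction (column by column from the right: bit − bit − borrow-in; if negative, add 2 and borrow 1 from the next column):
borrow: 0000110111000000
        0011100100001001
-       0011011000100001
------------------------
        0000001011101000

Method 2 - Add two's complement:
Two's complement of 0011011000100001: invert → 1100100111011110, add 1 → 1100100111011111
  0011100100001001
+ 1100100111011111
------------------
 10000001011101000  (end carry out of the top bit = 1)
Discarding the end carry: 0000001011101000
Decimal check:
  0011100100001001 = 8192 + 4096 + 2048 + 256 + 8 + 1 = 14601
  0011011000100001 = 8192 + 4096 + 1024 + 512 + 32 + 1 = 13857
  14601 - 13857 = 744, and 0000001011101000 = 512 + 128 + 64 + 32 + 8 = 744 ✓



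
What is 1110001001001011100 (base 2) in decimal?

Sum of powers of 2 for each 1-bit:
2^2 + 2^3 + 2^4 + 2^6 + 2^9 + 2^12 + 2^16 + 2^17 + 2^18
= 4 + 8 + 16 + 64 + 512 + 4096 + 65536 + 131072 + 262144
= 463452



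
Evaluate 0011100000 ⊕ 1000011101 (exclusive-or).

XOR: 1 when bits differ
  0011100000
^ 1000011101
------------
  1011111101
Decimal: 224 ^ 541 = 765



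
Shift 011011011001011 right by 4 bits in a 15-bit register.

Original: 011011011001011 (decimal 14027)
Shift right by 4 positions
Drop the 4 low bits; fill with zeros on the left
Result: 000001101101100 (decimal 876)
Equivalent: 14027 >> 4 = 14027 ÷ 2^4 = 876



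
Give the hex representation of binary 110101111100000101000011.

Group into 4-bit nibbles from right:
  1101 = D
  0111 = 7
  1100 = C
  0001 = 1
  0100 = 4
  0011 = 3
Result: D7C143



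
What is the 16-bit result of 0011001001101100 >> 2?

Original: 0011001001101100 (decimal 12908)
Shift right by 2 positions
Drop the 2 low bits; fill with zeros on the left
Result: 0000110010011011 (decimal 3227)
Equivalent: 12908 >> 2 = 12908 ÷ 2^2 = 3227



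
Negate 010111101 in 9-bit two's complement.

Original: 010111101
Step 1 - Invert all bits: 101000010
Step 2 - Add 1: 101000011
Verification: 010111101 + 101000011 = 1000000000; discarding the end carry (carry out of the top bit) leaves the 9-bit value 000000000, as required for x + (-x)



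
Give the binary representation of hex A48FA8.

Convert each hex digit to 4 bits:
  A = 1010
  4 = 0100
  8 = 1000
  F = 1111
  A = 1010
  8 = 1000
Concatenate: 101001001000111110101000



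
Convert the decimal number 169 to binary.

Using repeated division by 2:
169 ÷ 2 = 84 remainder 1
84 ÷ 2 = 42 remainder 0
42 ÷ 2 = 21 remainder 0
21 ÷ 2 = 10 remainder 1
10 ÷ 2 = 5 remainder 0
5 ÷ 2 = 2 remainder 1
2 ÷ 2 = 1 remainder 0
1 ÷ 2 = 0 remainder 1
Reading remainders bottom to top: 10101001



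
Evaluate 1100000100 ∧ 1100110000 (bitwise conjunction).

AND: 1 only when both bits are 1
  1100000100
& 1100110000
------------
  1100000000
Decimal: 772 & 816 = 768



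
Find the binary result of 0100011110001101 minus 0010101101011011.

Method 1 - Direct subtraction (column by column from the right: bit − bit − borrow-in; if negative, add 2 and borrow 1 from the next column):
borrow: 0111000011100100
        0100011110001101
-       0010101101011011
------------------------
        0001110000110010

Method 2 - Add two's complement:
Two's complement of 0010101101011011: invert → 1101010010100100, add 1 → 1101010010100101
  0100011110001101
+ 1101010010100101
------------------
 10001110000110010  (end carry out of the top bit = 1)
Discarding the end carry: 0001110000110010
Decimal check:
  0100011110001101 = 16384 + 1024 + 512 + 256 + 128 + 8 + 4 + 1 = 18317
  0010101101011011 = 8192 + 2048 + 512 + 256 + 64 + 16 + 8 + 2 + 1 = 11099
  18317 - 11099 = 7218, and 0001110000110010 = 4096 + 2048 + 1024 + 32 + 16 + 2 = 7218 ✓



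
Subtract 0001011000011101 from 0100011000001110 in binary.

Method 1 - Direct subtraction (column by column from the right: bit − bit − borrow-in; if negative, add 2 and borrow 1 from the next column):
borrow: 0111111111100010
        0100011000001110
-       0001011000011101
------------------------
        0010111111110001

Method 2 - Add two's complement:
Two's complement of 0001011000011101: invert → 1110100111100010, add 1 → 1110100111100011
  0100011000001110
+ 1110100111100011
------------------
 10010111111110001  (end carry out of the top bit = 1)
Discarding the end carry: 0010111111110001
Decimal check:
  0100011000001110 = 16384 + 1024 + 512 + 8 + 4 + 2 = 17934
  0001011000011101 = 4096 + 1024 + 512 + 16 + 8 + 4 + 1 = 5661
  17934 - 5661 = 12273, and 0010111111110001 = 8192 + 2048 + 1024 + 512 + 256 + 128 + 64 + 32 + 16 + 1 = 12273 ✓



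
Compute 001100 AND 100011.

AND: 1 only when both bits are 1
  001100
& 100011
--------
  000000
Decimal: 12 & 35 = 0



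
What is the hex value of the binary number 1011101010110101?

Group into 4-bit nibbles from right:
  1011 = B
  1010 = A
  1011 = B
  0101 = 5
Result: BAB5



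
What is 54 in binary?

Using repeated division by 2:
54 ÷ 2 = 27 remainder 0
27 ÷ 2 = 13 remainder 1
13 ÷ 2 = 6 remainder 1
6 ÷ 2 = 3 remainder 0
3 ÷ 2 = 1 remainder 1
1 ÷ 2 = 0 remainder 1
Reading remainders bottom to top: 110110



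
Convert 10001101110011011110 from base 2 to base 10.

Sum of powers of 2 for each 1-bit:
2^1 + 2^2 + 2^3 + 2^4 + 2^6 + 2^7 + 2^10 + 2^11 + 2^12 + 2^14 + 2^15 + 2^19
= 2 + 4 + 8 + 16 + 64 + 128 + 1024 + 2048 + 4096 + 16384 + 32768 + 524288
= 580830



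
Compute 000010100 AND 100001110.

AND: 1 only when both bits are 1
  000010100
& 100001110
-----------
  000000100
Decimal: 20 & 270 = 4



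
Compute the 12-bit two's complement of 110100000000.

Original (sign bit 1, negative): 110100000000
Step 1 - Invert all bits: 001011111111
Step 2 - Add 1: 001100000000
Verification: 110100000000 + 001100000000 = 1000000000000; discarding the end carry (carry out of the top bit) leaves the 12-bit value 000000000000, as required for x + (-x)



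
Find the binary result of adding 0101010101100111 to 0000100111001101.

Add column by column from the right: bit + bit + carry-in; write the sum mod 2, carry 1 when the sum is 2 or 3.
carry:  0000001110011110
        0101010101100111
+       0000100111001101
------------------------
       00101111100110100
(the carry out of the leftmost column, 0, becomes the leading bit)
Decimal check:
  0101010101100111 = 16384 + 4096 + 1024 + 256 + 64 + 32 + 4 + 2 + 1 = 21863
  0000100111001101 = 2048 + 256 + 128 + 64 + 8 + 4 + 1 = 2509
  21863 + 2509 = 24372, and 00101111100110100 = 16384 + 4096 + 2048 + 1024 + 512 + 256 + 32 + 16 + 4 = 24372 ✓



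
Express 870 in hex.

Using repeated division by 16 (digits 10–15 are A–F):
870 ÷ 16 = 54 remainder 6
54 ÷ 16 = 3 remainder 6
3 ÷ 16 = 0 remainder 3
Reading remainders bottom to top: 366



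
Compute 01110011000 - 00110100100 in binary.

Method 1 - Direct subtraction (column by column from the right: bit − bit − borrow-in; if negative, add 2 and borrow 1 from the next column):
borrow: 01111001000
        01110011000
-       00110100100
-------------------
        00111110100

Method 2 - Add two's complement:
Two's complement of 00110100100: invert → 11001011011, add 1 → 11001011100
  01110011000
+ 11001011100
-------------
 100111110100  (end carry out of the top bit = 1)
Discarding the end carry: 00111110100
Decimal check:
  01110011000 = 512 + 256 + 128 + 16 + 8 = 920
  00110100100 = 256 + 128 + 32 + 4 = 420
  920 - 420 = 500, and 00111110100 = 256 + 128 + 64 + 32 + 16 + 4 = 500 ✓



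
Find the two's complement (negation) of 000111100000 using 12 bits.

Original: 000111100000
Step 1 - Invert all bits: 111000011111
Step 2 - Add 1: 111000100000
Verification: 000111100000 + 111000100000 = 1000000000000; discarding the end carry (carry out of the top bit) leaves the 12-bit value 000000000000, as required for x + (-x)



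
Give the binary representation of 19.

Using repeated division by 2:
19 ÷ 2 = 9 remainder 1
9 ÷ 2 = 4 remainder 1
4 ÷ 2 = 2 remainder 0
2 ÷ 2 = 1 remainder 0
1 ÷ 2 = 0 remainder 1
Reading remainders bottom to top: 10011



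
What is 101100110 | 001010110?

OR: 1 when either bit is 1
  101100110
| 001010110
-----------
  101110110
Decimal: 358 | 86 = 374



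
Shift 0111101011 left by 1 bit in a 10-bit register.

Original: 0111101011 (decimal 491)
Shift left by 1 position
Append 1 zero on the right
Result: 1111010110 (decimal 982)
Equivalent: 491 << 1 = 491 × 2^1 = 982



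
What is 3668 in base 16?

Using repeated division by 16 (digits 10–15 are A–F):
3668 ÷ 16 = 229 remainder 4
229 ÷ 16 = 14 remainder 5
14 ÷ 16 = 0 remainder 14 (E)
Reading remainders bottom to top: E54



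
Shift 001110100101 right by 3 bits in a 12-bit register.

Original: 001110100101 (decimal 933)
Shift right by 3 positions
Drop the 3 low bits; fill with zeros on the left
Result: 000001110100 (decimal 116)
Equivalent: 933 >> 3 = 933 ÷ 2^3 = 116



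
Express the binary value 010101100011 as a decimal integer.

Sum of powers of 2 for each 1-bit:
2^0 + 2^1 + 2^5 + 2^6 + 2^8 + 2^10
= 1 + 2 + 32 + 64 + 256 + 1024
= 1379



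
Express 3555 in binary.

Using repeated division by 2:
3555 ÷ 2 = 1777 remainder 1
1777 ÷ 2 = 888 remainder 1
888 ÷ 2 = 444 remainder 0
444 ÷ 2 = 222 remainder 0
222 ÷ 2 = 111 remainder 0
111 ÷ 2 = 55 remainder 1
55 ÷ 2 = 27 remainder 1
27 ÷ 2 = 13 remainder 1
13 ÷ 2 = 6 remainder 1
6 ÷ 2 = 3 remainder 0
3 ÷ 2 = 1 remainder 1
1 ÷ 2 = 0 remainder 1
Reading remainders bottom to top: 110111100011



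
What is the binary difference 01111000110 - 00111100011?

Method 1 - Direct subtraction (column by column from the right: bit − bit − borrow-in; if negative, add 2 and borrow 1 from the next column):
borrow: 01111000110
        01111000110
-       00111100011
-------------------
        00111100011

Method 2 - Add two's complement:
Two's complement of 00111100011: invert → 11000011100, add 1 → 11000011101
  01111000110
+ 11000011101
-------------
 100111100011  (end carry out of the top bit = 1)
Discarding the end carry: 00111100011
Decimal check:
  01111000110 = 512 + 256 + 128 + 64 + 4 + 2 = 966
  00111100011 = 256 + 128 + 64 + 32 + 2 + 1 = 483
  966 - 483 = 483, and 00111100011 = 256 + 128 + 64 + 32 + 2 + 1 = 483 ✓



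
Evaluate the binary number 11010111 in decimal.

Sum of powers of 2 for each 1-bit:
2^0 + 2^1 + 2^2 + 2^4 + 2^6 + 2^7
= 1 + 2 + 4 + 16 + 64 + 128
= 215



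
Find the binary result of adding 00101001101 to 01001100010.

Add column by column from the right: bit + bit + carry-in; write the sum mod 2, carry 1 when the sum is 2 or 3.
carry:  00010000000
        00101001101
+       01001100010
-------------------
       001110101111
(the carry out of the leftmost column, 0, becomes the leading bit)
Decimal check:
  00101001101 = 256 + 64 + 8 + 4 + 1 = 333
  01001100010 = 512 + 64 + 32 + 2 = 610
  333 + 610 = 943, and 001110101111 = 512 + 256 + 128 + 32 + 8 + 4 + 2 + 1 = 943 ✓



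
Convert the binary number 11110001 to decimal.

Sum of powers of 2 for each 1-bit:
2^0 + 2^4 + 2^5 + 2^6 + 2^7
= 1 + 16 + 32 + 64 + 128
= 241



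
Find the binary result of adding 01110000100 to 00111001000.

Add column by column from the right: bit + bit + carry-in; write the sum mod 2, carry 1 when the sum is 2 or 3.
carry:  11100000000
        01110000100
+       00111001000
-------------------
       010101001100
(the carry out of the leftmost column, 0, becomes the leading bit)
Decimal check:
  01110000100 = 512 + 256 + 128 + 4 = 900
  00111001000 = 256 + 128 + 64 + 8 = 456
  900 + 456 = 1356, and 010101001100 = 1024 + 256 + 64 + 8 + 4 = 1356 ✓



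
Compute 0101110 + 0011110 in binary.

Add column by column from the right: bit + bit + carry-in; write the sum mod 2, carry 1 when the sum is 2 or 3.
carry:  1111100
        0101110
+       0011110
---------------
       01001100
(the carry out of the leftmost column, 0, becomes the leading bit)
Decimal check:
  0101110 = 32 + 8 + 4 + 2 = 46
  0011110 = 16 + 8 + 4 + 2 = 30
  46 + 30 = 76, and 01001100 = 64 + 8 + 4 = 76 ✓



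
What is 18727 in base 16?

Using repeated division by 16 (digits 10–15 are A–F):
18727 ÷ 16 = 1170 remainder 7
1170 ÷ 16 = 73 remainder 2
73 ÷ 16 = 4 remainder 9
4 ÷ 16 = 0 remainder 4
Reading remainders bottom to top: 4927



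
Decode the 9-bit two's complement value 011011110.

Binary: 011011110
Sign bit: 0 (non-negative)
Read directly as an unsigned value:
011011110 = 128 + 64 + 16 + 8 + 4 + 2 = 222
Value: 222



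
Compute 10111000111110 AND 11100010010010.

AND: 1 only when both bits are 1
  10111000111110
& 11100010010010
----------------
  10100000010010
Decimal: 11838 & 14482 = 10258



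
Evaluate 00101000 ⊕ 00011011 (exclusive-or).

XOR: 1 when bits differ
  00101000
^ 00011011
----------
  00110011
Decimal: 40 ^ 27 = 51



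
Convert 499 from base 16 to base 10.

Expand by place value (powers of 16):
499 = 4 × 16^2 + 9 × 16^1 + 9 × 16^0
= 4 × 256 + 9 × 16 + 9 × 1
= 1024 + 144 + 9
= 1177



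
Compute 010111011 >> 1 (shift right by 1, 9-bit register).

Original: 010111011 (decimal 187)
Shift right by 1 position
Drop the 1 low bit; fill with zero on the left
Result: 001011101 (decimal 93)
Equivalent: 187 >> 1 = 187 ÷ 2^1 = 93



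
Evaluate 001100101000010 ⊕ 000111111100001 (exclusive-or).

XOR: 1 when bits differ
  001100101000010
^ 000111111100001
-----------------
  001011010100011
Decimal: 6466 ^ 4065 = 5795



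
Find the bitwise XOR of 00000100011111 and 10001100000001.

XOR: 1 when bits differ
  00000100011111
^ 10001100000001
----------------
  10001000011110
Decimal: 287 ^ 8961 = 8734



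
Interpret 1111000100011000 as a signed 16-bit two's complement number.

Binary: 1111000100011000
Sign bit: 1 (negative)
Invert: 0000111011100111
Add 1:  0000111011101000
Magnitude: 0000111011101000 = 2048 + 1024 + 512 + 128 + 64 + 32 + 8 = 3816
Value: -3816



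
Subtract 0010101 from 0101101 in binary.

Method 1 - Direct subtraction (column by column from the right: bit − bit − borrow-in; if negative, add 2 and borrow 1 from the next column):
borrow: 0100000
        0101101
-       0010101
---------------
        0011000

Method 2 - Add two's complement:
Two's complement of 0010101: invert → 1101010, add 1 → 1101011
  0101101
+ 1101011
---------
 10011000  (end carry out of the top bit = 1)
Discarding the end carry: 0011000
Decimal check:
  0101101 = 32 + 8 + 4 + 1 = 45
  0010101 = 16 + 4 + 1 = 21
  45 - 21 = 24, and 0011000 = 16 + 8 = 24 ✓



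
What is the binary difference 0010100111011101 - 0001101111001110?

Method 1 - Direct subtraction (column by column from the right: bit − bit − borrow-in; if negative, add 2 and borrow 1 from the next column):
borrow: 0011110000011100
        0010100111011101
-       0001101111001110
------------------------
        0000111000001111

Method 2 - Add two's complement:
Two's complement of 0001101111001110: invert → 1110010000110001, add 1 → 1110010000110010
  0010100111011101
+ 1110010000110010
------------------
 10000111000001111  (end carry out of the top bit = 1)
Discarding the end carry: 0000111000001111
Decimal check:
  0010100111011101 = 8192 + 2048 + 256 + 128 + 64 + 16 + 8 + 4 + 1 = 10717
  0001101111001110 = 4096 + 2048 + 512 + 256 + 128 + 64 + 8 + 4 + 2 = 7118
  10717 - 7118 = 3599, and 0000111000001111 = 2048 + 1024 + 512 + 8 + 4 + 2 + 1 = 3599 ✓



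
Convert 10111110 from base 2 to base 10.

Sum of powers of 2 for each 1-bit:
2^1 + 2^2 + 2^3 + 2^4 + 2^5 + 2^7
= 2 + 4 + 8 + 16 + 32 + 128
= 190



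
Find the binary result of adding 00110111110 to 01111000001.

Add column by column from the right: bit + bit + carry-in; write the sum mod 2, carry 1 when the sum is 2 or 3.
carry:  11100000000
        00110111110
+       01111000001
-------------------
       010101111111
(the carry out of the leftmost column, 0, becomes the leading bit)
Decimal check:
  00110111110 = 256 + 128 + 32 + 16 + 8 + 4 + 2 = 446
  01111000001 = 512 + 256 + 128 + 64 + 1 = 961
  446 + 961 = 1407, and 010101111111 = 1024 + 256 + 64 + 32 + 16 + 8 + 4 + 2 + 1 = 1407 ✓



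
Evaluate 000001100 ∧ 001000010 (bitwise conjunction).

AND: 1 only when both bits are 1
  000001100
& 001000010
-----------
  000000000
Decimal: 12 & 66 = 0



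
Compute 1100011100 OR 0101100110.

OR: 1 when either bit is 1
  1100011100
| 0101100110
------------
  1101111110
Decimal: 796 | 358 = 894



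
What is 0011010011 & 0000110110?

AND: 1 only when both bits are 1
  0011010011
& 0000110110
------------
  0000010010
Decimal: 211 & 54 = 18



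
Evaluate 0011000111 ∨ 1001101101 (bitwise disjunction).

OR: 1 when either bit is 1
  0011000111
| 1001101101
------------
  1011101111
Decimal: 199 | 621 = 751



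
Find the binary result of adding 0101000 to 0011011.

Add column by column from the right: bit + bit + carry-in; write the sum mod 2, carry 1 when the sum is 2 or 3.
carry:  1110000
        0101000
+       0011011
---------------
       01000011
(the carry out of the leftmost column, 0, becomes the leading bit)
Decimal check:
  0101000 = 32 + 8 = 40
  0011011 = 16 + 8 + 2 + 1 = 27
  40 + 27 = 67, and 01000011 = 64 + 2 + 1 = 67 ✓



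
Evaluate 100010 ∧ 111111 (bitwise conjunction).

AND: 1 only when both bits are 1
  100010
& 111111
--------
  100010
Decimal: 34 & 63 = 34



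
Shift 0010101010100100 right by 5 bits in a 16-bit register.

Original: 0010101010100100 (decimal 10916)
Shift right by 5 positions
Drop the 5 low bits; fill with zeros on the left
Result: 0000000101010101 (decimal 341)
Equivalent: 10916 >> 5 = 10916 ÷ 2^5 = 341



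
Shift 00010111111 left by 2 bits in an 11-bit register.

Original: 00010111111 (decimal 191)
Shift left by 2 positions
Append 2 zeros on the right
Result: 01011111100 (decimal 764)
Equivalent: 191 << 2 = 191 × 2^2 = 764



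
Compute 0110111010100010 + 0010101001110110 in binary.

Add column by column from the right: bit + bit + carry-in; write the sum mod 2, carry 1 when the sum is 2 or 3.
carry:  1101110111001100
        0110111010100010
+       0010101001110110
------------------------
       01001100100011000
(the carry out of the leftmost column, 0, becomes the leading bit)
Decimal check:
  0110111010100010 = 16384 + 8192 + 2048 + 1024 + 512 + 128 + 32 + 2 = 28322
  0010101001110110 = 8192 + 2048 + 512 + 64 + 32 + 16 + 4 + 2 = 10870
  28322 + 10870 = 39192, and 01001100100011000 = 32768 + 4096 + 2048 + 256 + 16 + 8 = 39192 ✓



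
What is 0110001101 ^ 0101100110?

XOR: 1 when bits differ
  0110001101
^ 0101100110
------------
  0011101011
Decimal: 397 ^ 358 = 235



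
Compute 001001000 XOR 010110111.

XOR: 1 when bits differ
  001001000
^ 010110111
-----------
  011111111
Decimal: 72 ^ 183 = 255



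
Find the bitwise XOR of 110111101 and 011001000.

XOR: 1 when bits differ
  110111101
^ 011001000
-----------
  101110101
Decimal: 445 ^ 200 = 373



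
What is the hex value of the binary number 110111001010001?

Group into 4-bit nibbles from right:
  0110 = 6
  1110 = E
  0101 = 5
  0001 = 1
Result: 6E51



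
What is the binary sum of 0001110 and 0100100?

Add column by column from the right: bit + bit + carry-in; write the sum mod 2, carry 1 when the sum is 2 or 3.
carry:  0011000
        0001110
+       0100100
---------------
       00110010
(the carry out of the leftmost column, 0, becomes the leading bit)
Decimal check:
  0001110 = 8 + 4 + 2 = 14
  0100100 = 32 + 4 = 36
  14 + 36 = 50, and 00110010 = 32 + 16 + 2 = 50 ✓



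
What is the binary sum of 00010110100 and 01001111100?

Add column by column from the right: bit + bit + carry-in; write the sum mod 2, carry 1 when the sum is 2 or 3.
carry:  00111111000
        00010110100
+       01001111100
-------------------
       001100110000
(the carry out of the leftmost column, 0, becomes the leading bit)
Decimal check:
  00010110100 = 128 + 32 + 16 + 4 = 180
  01001111100 = 512 + 64 + 32 + 16 + 8 + 4 = 636
  180 + 636 = 816, and 001100110000 = 512 + 256 + 32 + 16 = 816 ✓



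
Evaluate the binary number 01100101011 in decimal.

Sum of powers of 2 for each 1-bit:
2^0 + 2^1 + 2^3 + 2^5 + 2^8 + 2^9
= 1 + 2 + 8 + 32 + 256 + 512
= 811



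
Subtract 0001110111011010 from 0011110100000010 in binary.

Method 1 - Direct subtraction (column by column from the right: bit − bit − borrow-in; if negative, add 2 and borrow 1 from the next column):
borrow: 0011111111110000
        0011110100000010
-       0001110111011010
------------------------
        0001111100101000

Method 2 - Add two's complement:
Two's complement of 0001110111011010: invert → 1110001000100101, add 1 → 1110001000100110
  0011110100000010
+ 1110001000100110
------------------
 10001111100101000  (end carry out of the top bit = 1)
Discarding the end carry: 0001111100101000
Decimal check:
  0011110100000010 = 8192 + 4096 + 2048 + 1024 + 256 + 2 = 15618
  0001110111011010 = 4096 + 2048 + 1024 + 256 + 128 + 64 + 16 + 8 + 2 = 7642
  15618 - 7642 = 7976, and 0001111100101000 = 4096 + 2048 + 1024 + 512 + 256 + 32 + 8 = 7976 ✓



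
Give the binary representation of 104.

Using repeated division by 2:
104 ÷ 2 = 52 remainder 0
52 ÷ 2 = 26 remainder 0
26 ÷ 2 = 13 remainder 0
13 ÷ 2 = 6 remainder 1
6 ÷ 2 = 3 remainder 0
3 ÷ 2 = 1 remainder 1
1 ÷ 2 = 0 remainder 1
Reading remainders bottom to top: 1101000



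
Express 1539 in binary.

Using repeated division by 2:
1539 ÷ 2 = 769 remainder 1
769 ÷ 2 = 384 remainder 1
384 ÷ 2 = 192 remainder 0
192 ÷ 2 = 96 remainder 0
96 ÷ 2 = 48 remainder 0
48 ÷ 2 = 24 remainder 0
24 ÷ 2 = 12 remainder 0
12 ÷ 2 = 6 remainder 0
6 ÷ 2 = 3 remainder 0
3 ÷ 2 = 1 remainder 1
1 ÷ 2 = 0 remainder 1
Reading remainders bottom to top: 11000000011



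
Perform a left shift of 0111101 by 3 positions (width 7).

Original: 0111101 (decimal 61)
Shift left by 3 positions
Append 3 zeros on the right and drop the 3 high bits that overflow the 7-bit width
Result: 1101000 (decimal 104)
Equivalent: 61 << 3 = 61 × 2^3 = 488, truncated to 7 bits = 104



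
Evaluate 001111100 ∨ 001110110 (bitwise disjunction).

OR: 1 when either bit is 1
  001111100
| 001110110
-----------
  001111110
Decimal: 124 | 118 = 126



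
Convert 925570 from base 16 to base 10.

Expand by place value (powers of 16):
925570 = 9 × 16^5 + 2 × 16^4 + 5 × 16^3 + 5 × 16^2 + 7 × 16^1 + 0 × 16^0
= 9 × 1048576 + 2 × 65536 + 5 × 4096 + 5 × 256 + 7 × 16 + 0 × 1
= 9437184 + 131072 + 20480 + 1280 + 112 + 0
= 9590128



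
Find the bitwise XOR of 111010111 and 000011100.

XOR: 1 when bits differ
  111010111
^ 000011100
-----------
  111001011
Decimal: 471 ^ 28 = 459



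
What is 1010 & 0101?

AND: 1 only when both bits are 1
  1010
& 0101
------
  0000
Decimal: 10 & 5 = 0



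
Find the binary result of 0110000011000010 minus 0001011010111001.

Method 1 - Direct subtraction (column by column from the right: bit − bit − borrow-in; if negative, add 2 and borrow 1 from the next column):
borrow: 0011110001110010
        0110000011000010
-       0001011010111001
------------------------
        0100101000001001

Method 2 - Add two's complement:
Two's complement of 0001011010111001: invert → 1110100101000110, add 1 → 1110100101000111
  0110000011000010
+ 1110100101000111
------------------
 10100101000001001  (end carry out of the top bit = 1)
Discarding the end carry: 0100101000001001
Decimal check:
  0110000011000010 = 16384 + 8192 + 128 + 64 + 2 = 24770
  0001011010111001 = 4096 + 1024 + 512 + 128 + 32 + 16 + 8 + 1 = 5817
  24770 - 5817 = 18953, and 0100101000001001 = 16384 + 2048 + 512 + 8 + 1 = 18953 ✓



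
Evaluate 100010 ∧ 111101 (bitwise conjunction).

AND: 1 only when both bits are 1
  100010
& 111101
--------
  100000
Decimal: 34 & 61 = 32



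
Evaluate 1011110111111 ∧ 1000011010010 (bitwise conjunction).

AND: 1 only when both bits are 1
  1011110111111
& 1000011010010
---------------
  1000010010010
Decimal: 6079 & 4306 = 4242



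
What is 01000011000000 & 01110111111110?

AND: 1 only when both bits are 1
  01000011000000
& 01110111111110
----------------
  01000011000000
Decimal: 4288 & 7678 = 4288



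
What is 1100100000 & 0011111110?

AND: 1 only when both bits are 1
  1100100000
& 0011111110
------------
  0000100000
Decimal: 800 & 254 = 32



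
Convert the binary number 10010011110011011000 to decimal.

Sum of powers of 2 for each 1-bit:
2^3 + 2^4 + 2^6 + 2^7 + 2^10 + 2^11 + 2^12 + 2^13 + 2^16 + 2^19
= 8 + 16 + 64 + 128 + 1024 + 2048 + 4096 + 8192 + 65536 + 524288
= 605400



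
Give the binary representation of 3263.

Using repeated division by 2:
3263 ÷ 2 = 1631 remainder 1
1631 ÷ 2 = 815 remainder 1
815 ÷ 2 = 407 remainder 1
407 ÷ 2 = 203 remainder 1
203 ÷ 2 = 101 remainder 1
101 ÷ 2 = 50 remainder 1
50 ÷ 2 = 25 remainder 0
25 ÷ 2 = 12 remainder 1
12 ÷ 2 = 6 remainder 0
6 ÷ 2 = 3 remainder 0
3 ÷ 2 = 1 remainder 1
1 ÷ 2 = 0 remainder 1
Reading remainders bottom to top: 110010111111



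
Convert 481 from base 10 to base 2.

Using repeated division by 2:
481 ÷ 2 = 240 remainder 1
240 ÷ 2 = 120 remainder 0
120 ÷ 2 = 60 remainder 0
60 ÷ 2 = 30 remainder 0
30 ÷ 2 = 15 remainder 0
15 ÷ 2 = 7 remainder 1
7 ÷ 2 = 3 remainder 1
3 ÷ 2 = 1 remainder 1
1 ÷ 2 = 0 remainder 1
Reading remainders bottom to top: 111100001



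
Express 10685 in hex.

Using repeated division by 16 (digits 10–15 are A–F):
10685 ÷ 16 = 667 remainder 13 (D)
667 ÷ 16 = 41 remainder 11 (B)
41 ÷ 16 = 2 remainder 9
2 ÷ 16 = 0 remainder 2
Reading remainders bottom to top: 29BD



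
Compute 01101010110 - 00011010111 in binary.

Method 1 - Direct subtraction (column by column from the right: bit − bit − borrow-in; if negative, add 2 and borrow 1 from the next column):
borrow: 00111111110
        01101010110
-       00011010111
-------------------
        01001111111

Method 2 - Add two's complement:
Two's complement of 00011010111: invert → 11100101000, add 1 → 11100101001
  01101010110
+ 11100101001
-------------
 101001111111  (end carry out of the top bit = 1)
Discarding the end carry: 01001111111
Decimal check:
  01101010110 = 512 + 256 + 64 + 16 + 4 + 2 = 854
  00011010111 = 128 + 64 + 16 + 4 + 2 + 1 = 215
  854 - 215 = 639, and 01001111111 = 512 + 64 + 32 + 16 + 8 + 4 + 2 + 1 = 639 ✓

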